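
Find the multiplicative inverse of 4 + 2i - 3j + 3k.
0.1053 - 0.0526i + 0.0789j - 0.0789k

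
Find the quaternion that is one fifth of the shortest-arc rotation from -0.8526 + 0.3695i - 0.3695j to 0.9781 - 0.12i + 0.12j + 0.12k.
-0.8892 + 0.323i - 0.323j - 0.0246k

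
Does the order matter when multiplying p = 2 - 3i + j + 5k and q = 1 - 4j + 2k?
Yes: pq = -4 + 19i - j + 21k ≠ -4 - 25i - 13j - 3k = qp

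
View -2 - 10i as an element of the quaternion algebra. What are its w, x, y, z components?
-2 - 10i + 0j + 0k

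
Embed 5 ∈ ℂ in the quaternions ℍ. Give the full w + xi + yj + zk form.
5 + 0i + 0j + 0k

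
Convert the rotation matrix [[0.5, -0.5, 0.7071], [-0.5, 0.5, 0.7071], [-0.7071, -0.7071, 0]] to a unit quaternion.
0.7071 - 0.5i + 0.5j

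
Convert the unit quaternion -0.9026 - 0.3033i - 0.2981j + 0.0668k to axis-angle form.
axis = (-0.7046, -0.6925, 0.1552), θ = 309°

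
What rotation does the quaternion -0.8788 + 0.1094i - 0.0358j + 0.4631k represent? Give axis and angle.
axis = (0.2293, -0.075, 0.9705), θ = 303°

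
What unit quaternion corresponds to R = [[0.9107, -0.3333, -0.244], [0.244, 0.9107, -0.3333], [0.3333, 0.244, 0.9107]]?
0.9659 + 0.1494i - 0.1494j + 0.1494k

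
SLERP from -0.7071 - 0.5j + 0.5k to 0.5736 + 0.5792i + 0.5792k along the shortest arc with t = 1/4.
-0.8369 - 0.2074i - 0.4465j + 0.2391k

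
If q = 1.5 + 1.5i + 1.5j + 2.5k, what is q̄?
1.5 - 1.5i - 1.5j - 2.5k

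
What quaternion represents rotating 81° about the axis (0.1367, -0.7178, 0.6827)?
0.7604 + 0.0888i - 0.4662j + 0.4434k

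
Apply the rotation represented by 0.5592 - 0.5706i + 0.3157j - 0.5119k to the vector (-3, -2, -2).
(-3.129, 2.519, 0.93)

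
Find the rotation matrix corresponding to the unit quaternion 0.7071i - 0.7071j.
[[0, -1, 0], [-1, 0, 0], [0, 0, -1]]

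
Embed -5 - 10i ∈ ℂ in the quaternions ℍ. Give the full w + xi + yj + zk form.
-5 - 10i + 0j + 0k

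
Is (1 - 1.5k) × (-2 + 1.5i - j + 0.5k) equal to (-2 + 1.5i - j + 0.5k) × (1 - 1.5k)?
No: pq = -1.25 - 3.25j + 3.5k ≠ -1.25 + 3i + 1.25j + 3.5k = qp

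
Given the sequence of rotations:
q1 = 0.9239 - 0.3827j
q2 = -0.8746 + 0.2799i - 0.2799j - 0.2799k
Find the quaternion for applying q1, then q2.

q2 · q1 = -0.9152 + 0.1515i + 0.0761j - 0.3657k
-0.9152 + 0.1515i + 0.0761j - 0.3657k


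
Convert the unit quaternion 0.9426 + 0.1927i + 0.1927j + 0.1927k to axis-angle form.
axis = (√3/3, √3/3, √3/3), θ = 39°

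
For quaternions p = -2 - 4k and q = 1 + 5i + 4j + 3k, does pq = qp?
No: pq = 10 + 6i - 28j - 10k ≠ 10 - 26i + 12j - 10k = qp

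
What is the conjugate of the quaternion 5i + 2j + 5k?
-5i - 2j - 5k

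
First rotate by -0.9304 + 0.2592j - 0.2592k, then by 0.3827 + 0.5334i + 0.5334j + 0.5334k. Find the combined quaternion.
-0.3561 - 0.7728i - 0.2588j - 0.4572k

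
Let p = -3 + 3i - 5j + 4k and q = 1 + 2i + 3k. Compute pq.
-21 - 18i - 6j + 5k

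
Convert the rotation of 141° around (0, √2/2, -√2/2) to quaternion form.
0.3338 + 0.6665j - 0.6665k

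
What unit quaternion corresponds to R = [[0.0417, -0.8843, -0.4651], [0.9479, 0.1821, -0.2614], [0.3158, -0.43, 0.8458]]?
0.7193 - 0.0586i - 0.2714j + 0.6368k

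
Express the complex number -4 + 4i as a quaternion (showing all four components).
-4 + 4i + 0j + 0k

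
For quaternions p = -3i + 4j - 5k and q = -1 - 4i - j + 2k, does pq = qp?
No: pq = 2 + 6i + 22j + 24k ≠ 2 - 30j - 14k = qp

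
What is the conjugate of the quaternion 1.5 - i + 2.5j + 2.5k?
1.5 + i - 2.5j - 2.5k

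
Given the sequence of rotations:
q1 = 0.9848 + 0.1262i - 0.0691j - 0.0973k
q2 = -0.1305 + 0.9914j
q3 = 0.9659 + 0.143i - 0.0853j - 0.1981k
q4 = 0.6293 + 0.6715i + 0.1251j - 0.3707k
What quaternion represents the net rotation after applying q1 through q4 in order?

q2 · q1 = -0.06 - 0.1129i + 0.9853j - 0.1124k
q3 · q2 · q1 = 0.02 + 0.0871i + 0.9953j + 0.0346k
q4 · q3 · q2 · q1 = -0.1576 + 0.4415i + 0.5733j + 0.6718k
-0.1576 + 0.4415i + 0.5733j + 0.6718k


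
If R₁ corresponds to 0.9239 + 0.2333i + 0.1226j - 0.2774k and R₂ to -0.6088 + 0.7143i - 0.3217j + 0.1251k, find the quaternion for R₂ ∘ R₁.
-0.655 + 0.5918i - 0.1445j + 0.4471k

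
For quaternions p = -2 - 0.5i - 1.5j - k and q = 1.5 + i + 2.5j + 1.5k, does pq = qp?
No: pq = 2.75 - 2.5i - 7.5j - 4.25k ≠ 2.75 - 3i - 7j - 4.75k = qp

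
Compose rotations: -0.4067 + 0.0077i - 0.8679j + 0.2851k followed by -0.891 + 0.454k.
0.2329 + 0.3872i + 0.7768j - 0.4387k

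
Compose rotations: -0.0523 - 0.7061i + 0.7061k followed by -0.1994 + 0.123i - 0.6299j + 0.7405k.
-0.4256 - 0.3104i - 0.5768j - 0.6243k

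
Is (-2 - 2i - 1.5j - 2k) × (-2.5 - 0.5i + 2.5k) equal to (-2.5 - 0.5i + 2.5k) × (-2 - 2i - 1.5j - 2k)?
No: pq = 9 + 2.25i + 9.75j - 0.75k ≠ 9 + 9.75i - 2.25j + 0.75k = qp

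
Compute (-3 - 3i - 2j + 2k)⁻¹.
-0.1154 + 0.1154i + 0.0769j - 0.0769k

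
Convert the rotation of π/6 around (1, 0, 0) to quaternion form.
0.9659 + 0.2588i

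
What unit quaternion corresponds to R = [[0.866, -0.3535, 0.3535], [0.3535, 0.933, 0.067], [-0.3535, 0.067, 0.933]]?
0.9659 + 0.183j + 0.183k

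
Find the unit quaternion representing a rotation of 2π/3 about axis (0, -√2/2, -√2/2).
0.5 - 0.6124j - 0.6124k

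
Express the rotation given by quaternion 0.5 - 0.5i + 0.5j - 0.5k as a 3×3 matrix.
[[0, 0, 1], [-1, 0, 0], [0, -1, 0]]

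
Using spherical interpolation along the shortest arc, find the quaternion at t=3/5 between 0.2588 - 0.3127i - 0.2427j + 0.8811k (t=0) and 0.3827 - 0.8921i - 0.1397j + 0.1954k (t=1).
0.3716 - 0.7339i - 0.2032j + 0.531k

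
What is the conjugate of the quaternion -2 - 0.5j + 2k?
-2 + 0.5j - 2k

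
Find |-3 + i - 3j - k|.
√20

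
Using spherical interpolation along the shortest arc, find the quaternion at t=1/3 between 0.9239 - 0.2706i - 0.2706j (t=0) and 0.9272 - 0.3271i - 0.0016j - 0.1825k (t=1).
0.9364 - 0.2931i - 0.1828j - 0.0618k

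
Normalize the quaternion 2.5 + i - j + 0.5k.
0.8575 + 0.343i - 0.343j + 0.1715k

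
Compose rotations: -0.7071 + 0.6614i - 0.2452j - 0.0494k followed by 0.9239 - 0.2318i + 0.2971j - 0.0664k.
-0.4304 + 0.744i - 0.492j - 0.1384k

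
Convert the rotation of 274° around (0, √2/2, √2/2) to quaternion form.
-0.7314 + 0.4822j + 0.4822k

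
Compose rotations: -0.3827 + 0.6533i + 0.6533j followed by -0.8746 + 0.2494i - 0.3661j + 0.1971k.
0.4109 - 0.7956i - 0.3025j + 0.3267k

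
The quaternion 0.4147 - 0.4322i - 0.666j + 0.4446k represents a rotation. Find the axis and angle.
axis = (-0.475, -0.7319, 0.4886), θ = 131°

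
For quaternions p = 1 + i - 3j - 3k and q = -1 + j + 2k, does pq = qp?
No: pq = 8 - 4i + 2j + 6k ≠ 8 + 2i + 6j + 4k = qp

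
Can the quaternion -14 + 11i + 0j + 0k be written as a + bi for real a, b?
Yes. The quaternion -14 + 11i has j- and k-coefficients y = z = 0, so it lies in the complex subalgebra spanned by 1 and i.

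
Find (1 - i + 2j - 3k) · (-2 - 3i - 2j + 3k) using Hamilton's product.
8 - i + 6j + 17k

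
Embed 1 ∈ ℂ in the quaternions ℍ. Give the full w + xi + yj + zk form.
1 + 0i + 0j + 0k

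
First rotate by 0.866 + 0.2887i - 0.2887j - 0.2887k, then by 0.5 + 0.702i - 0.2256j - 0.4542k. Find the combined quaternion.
0.0341 + 0.6863i - 0.2682j - 0.6752k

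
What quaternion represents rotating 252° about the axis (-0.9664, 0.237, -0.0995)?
-0.5878 - 0.7818i + 0.1917j - 0.0805k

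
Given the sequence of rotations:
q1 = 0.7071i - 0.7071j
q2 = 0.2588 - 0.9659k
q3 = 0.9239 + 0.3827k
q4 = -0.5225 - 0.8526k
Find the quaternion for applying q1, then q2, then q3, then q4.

q2 · q1 = -0.5i - 0.866j
q3 · q2 · q1 = -0.1305i - 0.9914j
q4 · q3 · q2 · q1 = -0.7771i + 0.6293j
-0.7771i + 0.6293j


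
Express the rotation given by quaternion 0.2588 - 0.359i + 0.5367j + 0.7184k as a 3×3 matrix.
[[-0.6083, -0.7572, -0.238], [-0.0135, -0.29, 0.9569], [-0.7936, 0.5853, 0.1661]]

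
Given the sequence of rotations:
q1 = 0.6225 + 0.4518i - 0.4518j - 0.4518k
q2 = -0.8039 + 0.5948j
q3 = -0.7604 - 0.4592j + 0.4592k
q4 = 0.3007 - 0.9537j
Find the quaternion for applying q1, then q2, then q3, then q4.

q2 · q1 = -0.2317 - 0.6319i + 0.7335j + 0.0945k
q3 · q2 · q1 = 0.4696 + 0.1003i - 0.7415j - 0.4684k
q4 · q3 · q2 · q1 = -0.566 + 0.4769i - 0.6708j - 0.0452k
-0.566 + 0.4769i - 0.6708j - 0.0452k


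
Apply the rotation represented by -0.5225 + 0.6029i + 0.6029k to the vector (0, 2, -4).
(-1.648, -3.428, -2.352)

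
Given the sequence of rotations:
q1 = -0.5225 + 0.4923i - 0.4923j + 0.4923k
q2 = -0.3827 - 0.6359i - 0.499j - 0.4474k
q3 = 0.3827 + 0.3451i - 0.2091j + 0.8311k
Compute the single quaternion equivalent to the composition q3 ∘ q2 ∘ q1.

q2 · q1 = 0.4876 - 0.3221i + 0.5419j + 0.6041k
q3 · q2 · q1 = -0.091 - 0.5317i - 0.3707j + 0.7561k
-0.091 - 0.5317i - 0.3707j + 0.7561k


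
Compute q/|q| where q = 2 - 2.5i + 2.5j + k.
0.4781 - 0.5976i + 0.5976j + 0.239k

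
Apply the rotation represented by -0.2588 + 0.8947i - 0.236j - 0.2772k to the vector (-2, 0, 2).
(-2.218, 1.746, -0.188)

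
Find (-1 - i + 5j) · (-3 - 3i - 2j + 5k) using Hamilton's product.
10 + 31i - 8j + 12k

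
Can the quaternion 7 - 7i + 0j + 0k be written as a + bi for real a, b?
Yes. The quaternion 7 - 7i has j- and k-coefficients y = z = 0, so it lies in the complex subalgebra spanned by 1 and i.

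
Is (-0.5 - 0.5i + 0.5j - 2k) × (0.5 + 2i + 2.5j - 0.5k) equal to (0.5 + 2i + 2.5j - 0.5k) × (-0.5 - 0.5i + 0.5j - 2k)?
No: pq = -1.5 + 3.5i - 5.25j - 3k ≠ -1.5 - 6i + 3.25j + 1.5k = qp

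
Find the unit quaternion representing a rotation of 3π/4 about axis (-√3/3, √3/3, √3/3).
0.3827 - 0.5334i + 0.5334j + 0.5334k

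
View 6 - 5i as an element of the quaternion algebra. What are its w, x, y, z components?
6 - 5i + 0j + 0k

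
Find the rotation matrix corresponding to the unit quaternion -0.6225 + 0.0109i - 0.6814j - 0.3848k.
[[-0.2248, -0.4939, 0.84], [0.4642, 0.7036, 0.538], [-0.8567, 0.5108, 0.0712]]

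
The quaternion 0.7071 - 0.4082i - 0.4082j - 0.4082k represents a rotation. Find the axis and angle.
axis = (-√3/3, -√3/3, -√3/3), θ = π/2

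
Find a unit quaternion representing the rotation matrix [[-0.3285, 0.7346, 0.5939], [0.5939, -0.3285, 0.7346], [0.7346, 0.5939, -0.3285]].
-0.061 + 0.5763i + 0.5763j + 0.5763k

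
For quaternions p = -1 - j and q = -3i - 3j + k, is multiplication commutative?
No: pq = -3 + 2i + 3j - 4k ≠ -3 + 4i + 3j + 2k = qp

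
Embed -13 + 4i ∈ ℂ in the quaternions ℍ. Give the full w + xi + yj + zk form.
-13 + 4i + 0j + 0k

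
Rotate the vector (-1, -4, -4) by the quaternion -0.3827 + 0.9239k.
(-2.121, 3.536, -4)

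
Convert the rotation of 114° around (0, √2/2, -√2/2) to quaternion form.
0.5446 + 0.593j - 0.593k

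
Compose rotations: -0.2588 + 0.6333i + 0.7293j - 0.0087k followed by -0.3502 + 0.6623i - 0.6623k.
-0.3346 + 0.0898i - 0.6691j + 0.6575k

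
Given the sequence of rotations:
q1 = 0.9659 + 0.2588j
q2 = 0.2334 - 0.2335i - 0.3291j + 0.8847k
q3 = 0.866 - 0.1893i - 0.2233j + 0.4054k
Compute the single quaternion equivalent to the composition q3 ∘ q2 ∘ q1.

q2 · q1 = 0.3106 - 0.4545i - 0.2575j + 0.7941k
q3 · q2 · q1 = -0.1965 - 0.5253i - 0.3263j + 0.7609k
-0.1965 - 0.5253i - 0.3263j + 0.7609k


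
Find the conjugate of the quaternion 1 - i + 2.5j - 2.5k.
1 + i - 2.5j + 2.5k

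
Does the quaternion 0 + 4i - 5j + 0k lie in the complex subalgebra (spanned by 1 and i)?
No. The quaternion 4i - 5j has j-coefficient y = -5 and k-coefficient z = 0, not both zero, so it does not lie in the complex subalgebra spanned by 1 and i.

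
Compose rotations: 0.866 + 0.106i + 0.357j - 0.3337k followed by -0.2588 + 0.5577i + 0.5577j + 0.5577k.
-0.2962 + 0.0703i + 0.6358j + 0.7093k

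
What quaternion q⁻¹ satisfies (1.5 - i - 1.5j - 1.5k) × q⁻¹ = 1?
0.1935 + 0.129i + 0.1935j + 0.1935k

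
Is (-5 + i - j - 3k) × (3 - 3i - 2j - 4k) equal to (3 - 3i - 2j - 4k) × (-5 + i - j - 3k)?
No: pq = -26 + 16i + 20j + 6k ≠ -26 + 20i - 6j + 16k = qp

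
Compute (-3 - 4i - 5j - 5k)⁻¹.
-0.04 + 0.0533i + 0.0667j + 0.0667k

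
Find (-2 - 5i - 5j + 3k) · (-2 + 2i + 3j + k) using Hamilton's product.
26 - 8i + 15j - 13k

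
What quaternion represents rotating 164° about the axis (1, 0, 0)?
0.1392 + 0.9903i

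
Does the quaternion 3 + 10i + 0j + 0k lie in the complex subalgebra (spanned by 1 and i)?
Yes. The quaternion 3 + 10i has j- and k-coefficients y = z = 0, so it lies in the complex subalgebra spanned by 1 and i.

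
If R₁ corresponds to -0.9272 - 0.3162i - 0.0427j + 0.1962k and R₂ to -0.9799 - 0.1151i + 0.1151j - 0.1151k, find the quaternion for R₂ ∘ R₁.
0.8997 + 0.4342i - 0.0059j - 0.0442k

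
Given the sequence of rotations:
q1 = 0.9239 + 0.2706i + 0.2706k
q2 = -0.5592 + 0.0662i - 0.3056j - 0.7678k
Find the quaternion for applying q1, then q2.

q2 · q1 = -0.3268 - 0.1729i - 0.508j - 0.778k
-0.3268 - 0.1729i - 0.508j - 0.778k


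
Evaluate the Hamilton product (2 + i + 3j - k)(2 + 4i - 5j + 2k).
17 + 11i - 10j - 15k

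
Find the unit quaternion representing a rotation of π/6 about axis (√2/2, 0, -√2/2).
0.9659 + 0.183i - 0.183k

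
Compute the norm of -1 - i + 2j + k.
√7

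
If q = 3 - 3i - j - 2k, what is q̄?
3 + 3i + j + 2k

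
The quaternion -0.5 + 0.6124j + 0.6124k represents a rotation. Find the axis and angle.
axis = (0, √2/2, √2/2), θ = 4π/3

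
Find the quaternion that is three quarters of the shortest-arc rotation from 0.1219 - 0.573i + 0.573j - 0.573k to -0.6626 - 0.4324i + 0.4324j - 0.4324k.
-0.4905 - 0.5031i + 0.5031j - 0.5031k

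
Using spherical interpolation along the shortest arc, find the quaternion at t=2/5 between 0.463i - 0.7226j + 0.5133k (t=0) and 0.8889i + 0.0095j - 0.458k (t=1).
0.8291i - 0.541j + 0.141k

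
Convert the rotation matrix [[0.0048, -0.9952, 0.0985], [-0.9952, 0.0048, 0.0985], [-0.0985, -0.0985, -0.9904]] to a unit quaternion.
0.0698 - 0.7054i + 0.7054j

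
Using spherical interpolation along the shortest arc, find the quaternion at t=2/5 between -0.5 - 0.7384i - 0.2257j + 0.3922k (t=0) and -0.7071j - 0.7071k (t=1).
-0.3854 - 0.5691i + 0.2169j + 0.6932k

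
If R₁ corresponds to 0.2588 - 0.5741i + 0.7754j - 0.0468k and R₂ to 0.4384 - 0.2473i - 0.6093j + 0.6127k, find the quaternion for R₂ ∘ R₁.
0.4726 - 0.7623i - 0.1811j - 0.4035k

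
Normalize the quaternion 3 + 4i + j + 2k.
0.5477 + 0.7303i + 0.1826j + 0.3651k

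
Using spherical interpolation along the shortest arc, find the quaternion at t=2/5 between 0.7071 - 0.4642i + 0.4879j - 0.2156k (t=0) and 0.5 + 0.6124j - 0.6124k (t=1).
0.6586 - 0.2924i + 0.5685j - 0.3969k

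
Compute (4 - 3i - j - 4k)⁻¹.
0.0952 + 0.0714i + 0.0238j + 0.0952k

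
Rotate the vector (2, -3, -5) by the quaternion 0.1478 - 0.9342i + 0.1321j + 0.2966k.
(5.157, 0.673, 3.309)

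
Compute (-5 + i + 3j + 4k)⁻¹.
-0.098 - 0.0196i - 0.0588j - 0.0784k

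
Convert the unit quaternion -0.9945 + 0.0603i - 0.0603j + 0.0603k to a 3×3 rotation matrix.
[[0.9855, 0.1127, 0.1272], [-0.1272, 0.9855, 0.1127], [-0.1127, -0.1272, 0.9855]]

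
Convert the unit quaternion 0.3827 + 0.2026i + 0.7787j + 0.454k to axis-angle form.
axis = (0.2193, 0.8429, 0.4914), θ = 3π/4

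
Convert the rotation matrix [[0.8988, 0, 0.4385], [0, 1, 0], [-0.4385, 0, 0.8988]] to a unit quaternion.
0.9744 + 0.225j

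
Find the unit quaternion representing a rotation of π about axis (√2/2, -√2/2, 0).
0.7071i - 0.7071j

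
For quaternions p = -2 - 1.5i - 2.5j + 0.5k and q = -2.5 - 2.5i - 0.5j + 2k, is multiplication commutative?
No: pq = -1 + 4i + 9j - 10.75k ≠ -1 + 13.5i + 5.5j + 0.25k = qp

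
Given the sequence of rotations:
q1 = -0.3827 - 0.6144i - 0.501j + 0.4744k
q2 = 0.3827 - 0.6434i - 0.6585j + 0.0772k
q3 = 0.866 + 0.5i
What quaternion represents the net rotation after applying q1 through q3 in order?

q2 · q1 = -0.9083 - 0.2626i + 0.3181j + 0.0698k
q3 · q2 · q1 = -0.6553 - 0.6816i + 0.2406j + 0.2195k
-0.6553 - 0.6816i + 0.2406j + 0.2195k


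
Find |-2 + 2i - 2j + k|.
√13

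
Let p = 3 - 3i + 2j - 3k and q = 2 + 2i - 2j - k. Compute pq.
13 - 8i - 11j - 7k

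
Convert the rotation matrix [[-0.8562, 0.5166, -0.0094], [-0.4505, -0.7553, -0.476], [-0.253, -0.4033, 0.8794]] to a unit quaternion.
-0.2588 - 0.0702i - 0.2353j + 0.9342k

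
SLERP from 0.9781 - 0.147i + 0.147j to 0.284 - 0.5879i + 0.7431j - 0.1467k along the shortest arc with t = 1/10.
0.9506 - 0.2094i + 0.2284j - 0.0179k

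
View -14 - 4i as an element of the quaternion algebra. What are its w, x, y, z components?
-14 - 4i + 0j + 0k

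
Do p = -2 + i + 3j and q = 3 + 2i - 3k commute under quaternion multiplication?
No: pq = -8 - 10i + 12j ≠ -8 + 8i + 6j + 12k = qp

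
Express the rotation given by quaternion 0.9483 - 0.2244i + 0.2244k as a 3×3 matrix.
[[0.8993, -0.4256, -0.1007], [0.4256, 0.7986, 0.4256], [-0.1007, -0.4256, 0.8993]]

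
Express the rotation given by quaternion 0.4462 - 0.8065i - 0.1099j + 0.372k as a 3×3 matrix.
[[0.6991, -0.1547, -0.6981], [0.5092, -0.5777, 0.638], [-0.502, -0.8015, -0.325]]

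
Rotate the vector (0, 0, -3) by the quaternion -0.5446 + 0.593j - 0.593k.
(1.938, 2.11, -0.89)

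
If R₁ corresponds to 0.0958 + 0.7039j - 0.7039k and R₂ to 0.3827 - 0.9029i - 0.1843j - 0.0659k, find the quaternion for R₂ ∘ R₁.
0.12 + 0.0896i - 0.3838j - 0.9112k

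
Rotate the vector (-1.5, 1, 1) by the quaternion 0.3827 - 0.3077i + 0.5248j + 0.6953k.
(-0.105, 0.495, 1.998)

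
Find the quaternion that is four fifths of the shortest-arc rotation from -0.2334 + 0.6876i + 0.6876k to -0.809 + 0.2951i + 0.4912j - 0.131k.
-0.7805 + 0.4428i + 0.4367j + 0.064k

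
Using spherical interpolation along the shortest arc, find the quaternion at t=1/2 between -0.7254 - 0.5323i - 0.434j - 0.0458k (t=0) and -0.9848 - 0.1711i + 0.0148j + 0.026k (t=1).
-0.9019 - 0.3709i - 0.2211j - 0.0104k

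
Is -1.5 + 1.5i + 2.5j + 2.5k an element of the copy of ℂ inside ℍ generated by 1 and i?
No. The quaternion -1.5 + 1.5i + 2.5j + 2.5k has j-coefficient y = 2.5 and k-coefficient z = 2.5, not both zero, so it does not lie in the complex subalgebra spanned by 1 and i.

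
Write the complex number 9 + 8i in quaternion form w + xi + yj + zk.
9 + 8i + 0j + 0k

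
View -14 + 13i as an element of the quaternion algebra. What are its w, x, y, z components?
-14 + 13i + 0j + 0k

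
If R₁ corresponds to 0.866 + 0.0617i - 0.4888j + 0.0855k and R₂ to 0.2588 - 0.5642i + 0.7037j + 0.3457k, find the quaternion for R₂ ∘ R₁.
0.5733 - 0.2435i + 0.5525j + 0.5539k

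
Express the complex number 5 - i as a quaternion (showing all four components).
5 - i + 0j + 0k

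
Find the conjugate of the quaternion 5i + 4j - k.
-5i - 4j + k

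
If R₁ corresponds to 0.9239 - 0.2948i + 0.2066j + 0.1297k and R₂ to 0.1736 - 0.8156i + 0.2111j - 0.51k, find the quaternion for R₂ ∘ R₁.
-0.0575 - 0.672i + 0.487j - 0.5549k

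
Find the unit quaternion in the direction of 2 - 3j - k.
0.5345 - 0.8018j - 0.2673k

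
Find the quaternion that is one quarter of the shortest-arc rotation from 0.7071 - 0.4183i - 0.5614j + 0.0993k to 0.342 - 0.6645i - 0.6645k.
0.687 - 0.5472i - 0.4627j - 0.1206k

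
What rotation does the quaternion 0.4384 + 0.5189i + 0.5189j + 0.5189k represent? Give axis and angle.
axis = (√3/3, √3/3, √3/3), θ = 128°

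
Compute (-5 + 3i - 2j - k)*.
-5 - 3i + 2j + k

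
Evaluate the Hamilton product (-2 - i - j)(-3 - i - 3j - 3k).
2 + 8i + 6j + 8k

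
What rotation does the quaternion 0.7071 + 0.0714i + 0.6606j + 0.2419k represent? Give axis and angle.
axis = (0.101, 0.9342, 0.3421), θ = π/2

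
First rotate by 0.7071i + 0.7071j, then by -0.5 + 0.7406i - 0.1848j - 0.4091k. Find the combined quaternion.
-0.393 - 0.0643i - 0.6428j + 0.6544k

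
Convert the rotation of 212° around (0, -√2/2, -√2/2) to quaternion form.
-0.2756 - 0.6797j - 0.6797k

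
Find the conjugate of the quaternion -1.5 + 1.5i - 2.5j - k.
-1.5 - 1.5i + 2.5j + k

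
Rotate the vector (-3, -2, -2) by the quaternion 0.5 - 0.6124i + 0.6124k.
(1.975, -2.062, 2.975)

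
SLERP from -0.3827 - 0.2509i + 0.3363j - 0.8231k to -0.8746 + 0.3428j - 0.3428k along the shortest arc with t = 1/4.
-0.5385 - 0.1963i + 0.3568j - 0.7377k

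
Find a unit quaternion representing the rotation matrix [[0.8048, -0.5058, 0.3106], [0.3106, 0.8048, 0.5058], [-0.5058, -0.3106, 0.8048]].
0.9239 - 0.2209i + 0.2209j + 0.2209k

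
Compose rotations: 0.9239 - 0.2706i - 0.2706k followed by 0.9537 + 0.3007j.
0.8811 - 0.3394i + 0.2778j - 0.1767k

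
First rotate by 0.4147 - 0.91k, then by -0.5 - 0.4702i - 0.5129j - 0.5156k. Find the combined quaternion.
-0.6765 + 0.2717i - 0.6406j + 0.2412k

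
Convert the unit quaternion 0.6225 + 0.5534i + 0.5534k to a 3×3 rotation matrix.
[[0.3875, -0.689, 0.6125], [0.689, -0.225, -0.689], [0.6125, 0.689, 0.3875]]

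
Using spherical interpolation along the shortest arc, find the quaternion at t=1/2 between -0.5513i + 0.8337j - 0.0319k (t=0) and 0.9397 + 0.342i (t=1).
-0.6095 - 0.5794i + 0.5407j - 0.0207k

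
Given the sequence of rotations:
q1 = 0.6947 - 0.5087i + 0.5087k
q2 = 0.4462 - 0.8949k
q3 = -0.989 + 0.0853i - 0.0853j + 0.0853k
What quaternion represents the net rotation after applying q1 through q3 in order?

q2 · q1 = 0.7652 - 0.227i + 0.4552j - 0.3947k
q3 · q2 · q1 = -0.6649 + 0.2846i - 0.5012j + 0.4751k
-0.6649 + 0.2846i - 0.5012j + 0.4751k


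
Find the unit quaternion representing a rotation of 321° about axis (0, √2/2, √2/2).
-0.9426 + 0.236j + 0.236k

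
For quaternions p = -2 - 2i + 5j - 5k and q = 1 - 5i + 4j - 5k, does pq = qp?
No: pq = -57 + 3i + 12j + 22k ≠ -57 + 13i - 18j - 12k = qp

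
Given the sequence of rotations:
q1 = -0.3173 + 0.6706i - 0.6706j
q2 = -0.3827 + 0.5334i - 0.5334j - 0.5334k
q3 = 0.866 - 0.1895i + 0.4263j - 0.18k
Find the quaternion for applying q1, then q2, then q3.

q2 · q1 = -0.594 - 0.7836i + 0.0682j + 0.1692k
q3 · q2 · q1 = -0.6615 - 0.4816i - 0.021j + 0.5746k
-0.6615 - 0.4816i - 0.021j + 0.5746k


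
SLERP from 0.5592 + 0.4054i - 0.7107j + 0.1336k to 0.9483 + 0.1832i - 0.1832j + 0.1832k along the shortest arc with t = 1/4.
0.6923 + 0.3653i - 0.6031j + 0.1537k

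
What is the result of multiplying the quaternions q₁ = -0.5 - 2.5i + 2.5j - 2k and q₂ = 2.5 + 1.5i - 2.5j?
8.75 - 12i + 4.5j - 2.5k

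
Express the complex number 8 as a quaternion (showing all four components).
8 + 0i + 0j + 0k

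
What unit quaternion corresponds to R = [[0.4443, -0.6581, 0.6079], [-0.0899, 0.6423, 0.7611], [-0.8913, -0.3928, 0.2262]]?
0.7604 - 0.3794i + 0.4929j + 0.1868k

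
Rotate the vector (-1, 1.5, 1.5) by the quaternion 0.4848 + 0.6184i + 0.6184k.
(0.013, -2.294, 0.487)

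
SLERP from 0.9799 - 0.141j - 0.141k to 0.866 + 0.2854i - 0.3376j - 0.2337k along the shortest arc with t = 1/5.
0.968 + 0.0584i - 0.1829j - 0.1616k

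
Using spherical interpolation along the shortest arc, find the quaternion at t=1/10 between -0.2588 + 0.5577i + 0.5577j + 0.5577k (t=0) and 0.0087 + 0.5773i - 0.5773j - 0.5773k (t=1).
-0.247 + 0.4542i + 0.6053j + 0.6053k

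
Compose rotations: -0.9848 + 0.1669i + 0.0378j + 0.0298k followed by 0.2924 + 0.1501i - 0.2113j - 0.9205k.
-0.2776 - 0.0705i + 0.061j + 0.9562k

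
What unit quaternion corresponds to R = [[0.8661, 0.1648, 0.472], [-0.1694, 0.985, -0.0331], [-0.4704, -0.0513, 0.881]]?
0.9659 - 0.0047i + 0.2439j - 0.0865k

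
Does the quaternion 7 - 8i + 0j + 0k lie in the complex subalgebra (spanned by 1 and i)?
Yes. The quaternion 7 - 8i has j- and k-coefficients y = z = 0, so it lies in the complex subalgebra spanned by 1 and i.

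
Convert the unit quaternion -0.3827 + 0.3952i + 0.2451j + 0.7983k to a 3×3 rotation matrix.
[[-0.3947, 0.8047, 0.4434], [-0.4173, -0.5869, 0.6938], [0.8186, 0.0888, 0.5675]]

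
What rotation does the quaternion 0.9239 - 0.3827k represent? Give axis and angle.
axis = (0, 0, -1), θ = π/4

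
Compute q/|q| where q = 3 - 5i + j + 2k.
0.4804 - 0.8006i + 0.1601j + 0.3203k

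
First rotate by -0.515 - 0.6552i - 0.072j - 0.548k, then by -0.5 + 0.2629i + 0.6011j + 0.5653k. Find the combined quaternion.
0.7828 - 0.0965i - 0.4999j + 0.3578k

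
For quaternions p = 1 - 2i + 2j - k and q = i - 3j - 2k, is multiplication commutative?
No: pq = 6 - 6i - 8j + 2k ≠ 6 + 8i + 2j - 6k = qp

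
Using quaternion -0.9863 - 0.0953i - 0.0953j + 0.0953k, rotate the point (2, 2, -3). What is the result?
(1.83, 2.206, -2.964)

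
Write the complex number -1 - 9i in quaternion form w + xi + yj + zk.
-1 - 9i + 0j + 0k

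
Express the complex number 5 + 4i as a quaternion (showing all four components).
5 + 4i + 0j + 0k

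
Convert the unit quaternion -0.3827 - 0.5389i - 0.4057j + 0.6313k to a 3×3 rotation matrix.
[[-0.1263, 0.9205, -0.3699], [-0.0459, -0.3779, -0.9247], [-0.9909, -0.0998, 0.09]]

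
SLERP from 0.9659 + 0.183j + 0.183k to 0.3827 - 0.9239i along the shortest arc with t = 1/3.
0.9013 - 0.3848i + 0.1406j + 0.1406k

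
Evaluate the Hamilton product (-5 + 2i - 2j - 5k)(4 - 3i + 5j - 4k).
-24 + 56i - 10j + 4k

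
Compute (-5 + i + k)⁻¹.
-0.1852 - 0.037i - 0.037k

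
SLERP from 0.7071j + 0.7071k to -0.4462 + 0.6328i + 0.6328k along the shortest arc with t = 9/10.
-0.4188 + 0.594i + 0.0873j + 0.6813k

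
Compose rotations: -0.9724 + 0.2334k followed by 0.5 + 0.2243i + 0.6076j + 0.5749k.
-0.6204 - 0.0763i - 0.6432j - 0.4423k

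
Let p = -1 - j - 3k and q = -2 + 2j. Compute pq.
4 + 6i + 6k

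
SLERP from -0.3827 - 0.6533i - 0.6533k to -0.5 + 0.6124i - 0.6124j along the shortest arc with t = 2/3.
0.2313 - 0.7859i + 0.4932j - 0.2927k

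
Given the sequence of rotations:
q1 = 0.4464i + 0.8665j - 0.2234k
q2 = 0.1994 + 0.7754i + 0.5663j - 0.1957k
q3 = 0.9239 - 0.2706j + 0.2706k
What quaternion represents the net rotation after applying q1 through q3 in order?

q2 · q1 = -0.8806 + 0.1321i + 0.2586j + 0.3745k
q3 · q2 · q1 = -0.8449 - 0.0493i + 0.513j + 0.1435k
-0.8449 - 0.0493i + 0.513j + 0.1435k


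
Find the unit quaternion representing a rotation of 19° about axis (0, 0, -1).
0.9863 - 0.165k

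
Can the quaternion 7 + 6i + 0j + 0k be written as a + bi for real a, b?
Yes. The quaternion 7 + 6i has j- and k-coefficients y = z = 0, so it lies in the complex subalgebra spanned by 1 and i.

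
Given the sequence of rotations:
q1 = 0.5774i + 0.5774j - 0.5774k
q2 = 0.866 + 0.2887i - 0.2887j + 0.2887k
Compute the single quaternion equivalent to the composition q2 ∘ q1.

q2 · q1 = 0.1667 + 0.5i + 0.8334j - 0.1666k
0.1667 + 0.5i + 0.8334j - 0.1666k


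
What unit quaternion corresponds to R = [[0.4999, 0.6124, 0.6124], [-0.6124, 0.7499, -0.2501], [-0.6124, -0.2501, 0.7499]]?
0.866 + 0.3536j - 0.3536k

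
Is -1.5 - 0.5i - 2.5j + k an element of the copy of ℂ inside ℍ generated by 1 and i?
No. The quaternion -1.5 - 0.5i - 2.5j + k has j-coefficient y = -2.5 and k-coefficient z = 1, not both zero, so it does not lie in the complex subalgebra spanned by 1 and i.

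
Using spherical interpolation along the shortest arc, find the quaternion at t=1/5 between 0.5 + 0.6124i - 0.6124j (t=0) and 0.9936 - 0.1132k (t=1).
0.6681 + 0.5258i - 0.5258j - 0.0272k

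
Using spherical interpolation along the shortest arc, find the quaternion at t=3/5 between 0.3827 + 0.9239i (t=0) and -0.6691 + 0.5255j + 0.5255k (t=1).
0.6886 + 0.4788i - 0.3851j - 0.3851k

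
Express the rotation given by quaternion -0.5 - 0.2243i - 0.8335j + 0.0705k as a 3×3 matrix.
[[-0.3994, 0.4444, 0.8019], [0.3034, 0.8894, -0.3418], [-0.8651, 0.1068, -0.4901]]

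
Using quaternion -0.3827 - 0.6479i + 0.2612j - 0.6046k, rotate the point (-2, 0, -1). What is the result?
(-0.848, 0.563, -1.991)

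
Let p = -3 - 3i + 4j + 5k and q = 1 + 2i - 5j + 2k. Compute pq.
13 + 24i + 35j + 6k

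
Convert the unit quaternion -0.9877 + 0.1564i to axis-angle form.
axis = (1, 0, 0), θ = 342°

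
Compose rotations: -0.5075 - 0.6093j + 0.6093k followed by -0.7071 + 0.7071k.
-0.072 + 0.4308i + 0.4308j - 0.7897k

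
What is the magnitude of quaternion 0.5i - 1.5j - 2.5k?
2.958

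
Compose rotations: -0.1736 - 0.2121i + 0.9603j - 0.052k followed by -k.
-0.052 + 0.9603i + 0.2121j + 0.1736k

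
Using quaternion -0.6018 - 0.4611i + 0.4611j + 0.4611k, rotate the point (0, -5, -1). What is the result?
(0.331, -0.618, -5.051)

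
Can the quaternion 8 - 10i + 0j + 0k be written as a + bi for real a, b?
Yes. The quaternion 8 - 10i has j- and k-coefficients y = z = 0, so it lies in the complex subalgebra spanned by 1 and i.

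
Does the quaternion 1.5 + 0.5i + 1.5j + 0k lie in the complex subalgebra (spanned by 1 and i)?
No. The quaternion 1.5 + 0.5i + 1.5j has j-coefficient y = 1.5 and k-coefficient z = 0, not both zero, so it does not lie in the complex subalgebra spanned by 1 and i.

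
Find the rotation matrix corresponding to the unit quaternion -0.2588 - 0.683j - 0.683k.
[[-0.866, -0.3535, 0.3535], [0.3535, 0.067, 0.933], [-0.3535, 0.933, 0.067]]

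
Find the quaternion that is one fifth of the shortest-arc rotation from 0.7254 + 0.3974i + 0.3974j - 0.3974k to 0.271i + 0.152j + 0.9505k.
0.657 + 0.2855i + 0.3182j - 0.621k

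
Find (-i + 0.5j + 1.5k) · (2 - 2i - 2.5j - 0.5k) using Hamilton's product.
1.5i - 2.5j + 6.5k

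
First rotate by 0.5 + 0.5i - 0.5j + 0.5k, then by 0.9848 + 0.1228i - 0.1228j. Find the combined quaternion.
0.3696 + 0.4924i - 0.6152j + 0.4924k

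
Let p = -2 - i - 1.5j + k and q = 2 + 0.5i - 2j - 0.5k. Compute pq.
-6 - 0.25i + j + 5.75k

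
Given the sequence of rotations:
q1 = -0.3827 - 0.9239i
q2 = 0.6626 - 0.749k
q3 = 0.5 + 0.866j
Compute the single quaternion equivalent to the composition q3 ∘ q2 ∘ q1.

q2 · q1 = -0.2536 - 0.6122i + 0.692j + 0.2866k
q3 · q2 · q1 = -0.7261 - 0.0579i + 0.1264j + 0.6735k
-0.7261 - 0.0579i + 0.1264j + 0.6735k


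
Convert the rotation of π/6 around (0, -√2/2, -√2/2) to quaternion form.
0.9659 - 0.183j - 0.183k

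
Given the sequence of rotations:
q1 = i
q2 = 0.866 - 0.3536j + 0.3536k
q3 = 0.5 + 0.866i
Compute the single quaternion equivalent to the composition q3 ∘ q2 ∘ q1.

q2 · q1 = 0.866i + 0.3536j + 0.3536k
q3 · q2 · q1 = -0.75 + 0.433i - 0.1294j + 0.483k
-0.75 + 0.433i - 0.1294j + 0.483k


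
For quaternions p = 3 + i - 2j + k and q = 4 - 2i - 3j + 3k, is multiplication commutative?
No: pq = 5 - 5i - 22j + 6k ≠ 5 + i - 12j + 20k = qp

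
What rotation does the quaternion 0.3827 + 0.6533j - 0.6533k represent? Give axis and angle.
axis = (0, √2/2, -√2/2), θ = 3π/4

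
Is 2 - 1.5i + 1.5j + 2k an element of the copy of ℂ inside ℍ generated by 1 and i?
No. The quaternion 2 - 1.5i + 1.5j + 2k has j-coefficient y = 1.5 and k-coefficient z = 2, not both zero, so it does not lie in the complex subalgebra spanned by 1 and i.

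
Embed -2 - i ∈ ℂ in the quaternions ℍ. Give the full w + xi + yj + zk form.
-2 - i + 0j + 0k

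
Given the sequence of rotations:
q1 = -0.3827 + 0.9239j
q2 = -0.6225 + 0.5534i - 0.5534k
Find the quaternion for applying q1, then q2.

q2 · q1 = 0.2382 + 0.2995i - 0.5751j + 0.7231k
0.2382 + 0.2995i - 0.5751j + 0.7231k


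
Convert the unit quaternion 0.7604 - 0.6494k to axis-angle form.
axis = (0, 0, -1), θ = 81°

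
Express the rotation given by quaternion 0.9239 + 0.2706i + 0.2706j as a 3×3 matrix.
[[0.8536, 0.1464, 0.5], [0.1464, 0.8536, -0.5], [-0.5, 0.5, 0.7071]]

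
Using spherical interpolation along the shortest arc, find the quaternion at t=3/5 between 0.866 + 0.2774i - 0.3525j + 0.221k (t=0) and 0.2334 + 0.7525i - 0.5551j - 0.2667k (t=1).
0.556 + 0.632i - 0.5344j - 0.0766k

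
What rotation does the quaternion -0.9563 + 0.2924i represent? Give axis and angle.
axis = (1, 0, 0), θ = 326°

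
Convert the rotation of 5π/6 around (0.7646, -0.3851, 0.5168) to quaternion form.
0.2588 + 0.7385i - 0.372j + 0.4992k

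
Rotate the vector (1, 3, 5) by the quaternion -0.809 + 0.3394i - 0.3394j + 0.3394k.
(5.393, 2.432, 0.039)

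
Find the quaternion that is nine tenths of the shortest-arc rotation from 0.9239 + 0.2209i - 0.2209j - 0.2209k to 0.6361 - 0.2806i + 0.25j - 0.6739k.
0.6944 - 0.2341i + 0.2058j - 0.6486k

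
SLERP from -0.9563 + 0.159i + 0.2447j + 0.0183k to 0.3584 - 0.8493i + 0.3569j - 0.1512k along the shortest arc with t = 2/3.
-0.6679 + 0.7137i - 0.1715j + 0.1229k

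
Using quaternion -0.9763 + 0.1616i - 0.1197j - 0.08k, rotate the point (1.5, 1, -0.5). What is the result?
(1.139, 0.944, -1.145)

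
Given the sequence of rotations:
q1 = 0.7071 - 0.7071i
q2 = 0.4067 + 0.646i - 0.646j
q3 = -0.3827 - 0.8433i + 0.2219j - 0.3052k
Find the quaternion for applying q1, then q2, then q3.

q2 · q1 = 0.7444 + 0.1692i - 0.4568j - 0.4568k
q3 · q2 · q1 = -0.1802 - 0.9333i - 0.0969j + 0.2953k
-0.1802 - 0.9333i - 0.0969j + 0.2953k


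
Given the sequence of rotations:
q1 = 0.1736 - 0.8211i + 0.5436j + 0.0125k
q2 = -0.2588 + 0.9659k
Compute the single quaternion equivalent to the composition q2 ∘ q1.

q2 · q1 = -0.057 - 0.3126i - 0.9338j + 0.1644k
-0.057 - 0.3126i - 0.9338j + 0.1644k


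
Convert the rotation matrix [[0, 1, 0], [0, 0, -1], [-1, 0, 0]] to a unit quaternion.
-0.5 - 0.5i - 0.5j + 0.5k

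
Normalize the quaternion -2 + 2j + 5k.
-0.3482 + 0.3482j + 0.8704k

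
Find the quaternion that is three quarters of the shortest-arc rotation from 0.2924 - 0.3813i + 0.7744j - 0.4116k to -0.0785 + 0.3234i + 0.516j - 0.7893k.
0.0216 + 0.1496i + 0.6393j - 0.754k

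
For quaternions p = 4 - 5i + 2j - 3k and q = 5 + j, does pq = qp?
No: pq = 18 - 22i + 14j - 20k ≠ 18 - 28i + 14j - 10k = qp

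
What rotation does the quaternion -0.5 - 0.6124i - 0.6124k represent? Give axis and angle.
axis = (-√2/2, 0, -√2/2), θ = 4π/3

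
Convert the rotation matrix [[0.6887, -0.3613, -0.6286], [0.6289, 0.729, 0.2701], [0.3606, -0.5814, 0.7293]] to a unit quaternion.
0.887 - 0.24i - 0.2788j + 0.2791k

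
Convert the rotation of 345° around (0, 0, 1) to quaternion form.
-0.9914 + 0.1305k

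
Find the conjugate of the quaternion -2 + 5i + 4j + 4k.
-2 - 5i - 4j - 4k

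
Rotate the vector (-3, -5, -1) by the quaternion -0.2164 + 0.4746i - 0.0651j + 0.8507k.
(-1, 5.685, -1.298)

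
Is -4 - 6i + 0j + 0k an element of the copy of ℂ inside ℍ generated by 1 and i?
Yes. The quaternion -4 - 6i has j- and k-coefficients y = z = 0, so it lies in the complex subalgebra spanned by 1 and i.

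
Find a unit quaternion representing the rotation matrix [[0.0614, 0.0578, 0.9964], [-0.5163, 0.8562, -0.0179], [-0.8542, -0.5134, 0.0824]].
0.7071 - 0.1752i + 0.6543j - 0.203k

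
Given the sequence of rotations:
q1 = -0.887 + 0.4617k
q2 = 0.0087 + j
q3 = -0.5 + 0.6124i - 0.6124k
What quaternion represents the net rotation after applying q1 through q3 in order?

q2 · q1 = -0.0077 + 0.4617i - 0.887j + 0.004k
q3 · q2 · q1 = -0.2764 - 0.7788i + 0.1583j - 0.5405k
-0.2764 - 0.7788i + 0.1583j - 0.5405k


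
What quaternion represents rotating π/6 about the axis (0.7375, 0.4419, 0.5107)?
0.9659 + 0.1909i + 0.1144j + 0.1322k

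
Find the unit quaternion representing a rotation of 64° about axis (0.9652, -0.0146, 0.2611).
0.848 + 0.5115i - 0.0077j + 0.1384k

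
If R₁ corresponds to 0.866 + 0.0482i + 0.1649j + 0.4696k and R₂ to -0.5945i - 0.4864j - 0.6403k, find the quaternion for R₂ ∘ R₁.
0.4095 - 0.6377i - 0.1729j - 0.6291k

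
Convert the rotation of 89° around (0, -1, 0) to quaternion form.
0.7133 - 0.7009j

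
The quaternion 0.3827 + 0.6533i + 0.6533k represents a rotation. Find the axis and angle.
axis = (√2/2, 0, √2/2), θ = 3π/4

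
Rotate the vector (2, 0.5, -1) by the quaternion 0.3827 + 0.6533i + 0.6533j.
(0.22, 2.28, -0.043)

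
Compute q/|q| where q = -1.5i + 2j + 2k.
-0.4685i + 0.6247j + 0.6247k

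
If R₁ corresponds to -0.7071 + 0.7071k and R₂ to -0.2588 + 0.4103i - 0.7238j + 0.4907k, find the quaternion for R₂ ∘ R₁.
-0.164 - 0.8019i + 0.2217j - 0.53k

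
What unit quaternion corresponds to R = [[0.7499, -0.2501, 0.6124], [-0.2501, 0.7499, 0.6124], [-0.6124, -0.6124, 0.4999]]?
0.866 - 0.3536i + 0.3536j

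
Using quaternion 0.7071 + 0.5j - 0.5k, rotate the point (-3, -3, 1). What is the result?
(-1.414, 0.121, 4.121)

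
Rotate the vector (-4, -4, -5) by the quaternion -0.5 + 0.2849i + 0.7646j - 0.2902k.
(5.419, -4.786, 2.176)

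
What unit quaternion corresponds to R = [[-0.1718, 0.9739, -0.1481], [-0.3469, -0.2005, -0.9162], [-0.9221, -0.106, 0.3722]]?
-0.5 - 0.4051i - 0.387j + 0.6604k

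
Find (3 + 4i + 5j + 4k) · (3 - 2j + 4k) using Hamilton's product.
3 + 40i - 7j + 16k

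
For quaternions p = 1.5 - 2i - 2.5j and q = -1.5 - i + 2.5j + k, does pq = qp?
No: pq = 2 - i + 9.5j - 6k ≠ 2 + 4i + 5.5j + 9k = qp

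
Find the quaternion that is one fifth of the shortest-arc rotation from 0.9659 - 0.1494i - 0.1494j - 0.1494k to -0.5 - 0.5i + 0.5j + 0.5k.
0.9384 - 0.0098i - 0.2442j - 0.2442k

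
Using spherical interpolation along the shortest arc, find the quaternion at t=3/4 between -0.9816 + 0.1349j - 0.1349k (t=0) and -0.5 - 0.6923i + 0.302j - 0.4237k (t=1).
-0.6845 - 0.5557i + 0.2813j - 0.379k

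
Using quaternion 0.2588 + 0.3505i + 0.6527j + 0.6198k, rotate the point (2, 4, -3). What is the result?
(-3.011, -0.382, 4.449)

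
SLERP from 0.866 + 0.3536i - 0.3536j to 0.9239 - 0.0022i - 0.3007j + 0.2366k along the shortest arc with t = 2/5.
0.9101 + 0.2157i - 0.3402j + 0.0972k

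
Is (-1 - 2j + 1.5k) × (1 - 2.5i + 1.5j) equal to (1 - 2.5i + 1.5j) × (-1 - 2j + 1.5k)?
No: pq = 2 + 0.25i - 7.25j - 3.5k ≠ 2 + 4.75i + 0.25j + 6.5k = qp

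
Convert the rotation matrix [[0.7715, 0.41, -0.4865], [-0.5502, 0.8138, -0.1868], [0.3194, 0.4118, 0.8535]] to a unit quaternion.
0.9272 + 0.1614i - 0.2173j - 0.2589k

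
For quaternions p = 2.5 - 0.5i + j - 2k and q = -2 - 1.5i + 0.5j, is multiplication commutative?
No: pq = -6.25 - 1.75i + 2.25j + 5.25k ≠ -6.25 - 3.75i - 3.75j + 2.75k = qp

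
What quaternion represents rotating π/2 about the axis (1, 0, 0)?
0.7071 + 0.7071i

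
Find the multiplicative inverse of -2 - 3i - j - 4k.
-0.0667 + 0.1i + 0.0333j + 0.1333k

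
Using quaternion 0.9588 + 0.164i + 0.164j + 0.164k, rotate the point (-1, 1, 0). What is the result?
(-1.153, 0.524, 0.629)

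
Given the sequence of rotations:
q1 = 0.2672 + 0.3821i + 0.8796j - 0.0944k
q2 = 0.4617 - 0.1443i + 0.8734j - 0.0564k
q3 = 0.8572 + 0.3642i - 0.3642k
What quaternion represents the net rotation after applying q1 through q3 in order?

q2 · q1 = -0.5951 + 0.105i + 0.6043j - 0.5193k
q3 · q2 · q1 = -0.7375 + 0.0934i + 0.6689j - 0.0083k
-0.7375 + 0.0934i + 0.6689j - 0.0083k
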